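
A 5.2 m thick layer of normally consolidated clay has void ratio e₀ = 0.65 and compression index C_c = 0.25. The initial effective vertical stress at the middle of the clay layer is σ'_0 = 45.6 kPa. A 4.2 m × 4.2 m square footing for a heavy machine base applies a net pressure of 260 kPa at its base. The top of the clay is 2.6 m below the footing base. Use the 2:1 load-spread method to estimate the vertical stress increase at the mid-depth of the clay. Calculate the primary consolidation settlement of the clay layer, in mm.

Mid-depth of clay below the footing base: z = 2.6 + 5.2/2 = 5.2 m.
Stress increase at mid-clay by the 2:1 spreading method:
Δσ = qBL/((B+z)(L+z)) = 260×4.2×4.2/((4.2+5.2)(4.2+5.2)) = 51.906 kPa
Final effective stress: σ'_f = σ'_0 + Δσ = 45.6 + 51.906 = 97.506 kPa.
Normally consolidated clay, so the full stress increment lies on the virgin compression line:
S_c = C_c·H/(1+e₀)·log₁₀(σ'_f/σ'_0) = 0.25×5.2/(1+0.65)×log₁₀(97.506/45.6)
    = 0.78788 × 0.33007 = 0.2601 m

S_c ≈ 260 mm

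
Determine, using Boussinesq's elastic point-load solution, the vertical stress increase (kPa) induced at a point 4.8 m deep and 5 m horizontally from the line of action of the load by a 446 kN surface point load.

Δσ_z ≈ 1.47 kPa

Boussinesq vertical stress below a point load on an elastic half-space:
Δσ_z = 3P/(2πz²) · [1 + (r/z)²]^(−5/2)
r/z = 5/4.8 = 1.0417; [1+(r/z)²]^(−5/2) = 0.15929.
Δσ_z = 3×446/(2π×4.8²) × 0.15929 = 9.2426 × 0.15929 = 1.472 kPa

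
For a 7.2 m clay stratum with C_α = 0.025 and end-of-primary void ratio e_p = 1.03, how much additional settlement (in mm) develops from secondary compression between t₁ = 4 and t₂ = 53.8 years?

Secondary compression: S_s = C_α·H/(1+e_p)·log₁₀(t₂/t₁)
S_s = 0.025×7.2/(1+1.03)×log₁₀(53.8/4)
    = 0.08867 × 1.129 = 0.1001 m

S_s ≈ 100 mm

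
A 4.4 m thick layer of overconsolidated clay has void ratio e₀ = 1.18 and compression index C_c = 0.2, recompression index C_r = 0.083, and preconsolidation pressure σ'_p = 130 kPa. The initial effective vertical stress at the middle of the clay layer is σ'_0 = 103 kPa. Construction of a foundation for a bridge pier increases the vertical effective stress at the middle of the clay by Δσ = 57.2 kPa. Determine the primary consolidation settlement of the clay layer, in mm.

S_c ≈ 53.6 mm

Final effective stress: σ'_f = 103 + 57.2 = 160.2 kPa.
σ'_f = 160.2 > σ'_p = 130 kPa, so the stress path crosses the preconsolidation pressure — recompression up to σ'_p, then virgin compression beyond:
S_c = H/(1+e₀)·[C_r·log₁₀(σ'_p/σ'_0) + C_c·log₁₀(σ'_f/σ'_p)]
    = 4.4/2.18 × [0.083×log₁₀(130/103) + 0.2×log₁₀(160.2/130)]
    = 2.0183 × [0.0083918 + 0.018144] = 0.05356 m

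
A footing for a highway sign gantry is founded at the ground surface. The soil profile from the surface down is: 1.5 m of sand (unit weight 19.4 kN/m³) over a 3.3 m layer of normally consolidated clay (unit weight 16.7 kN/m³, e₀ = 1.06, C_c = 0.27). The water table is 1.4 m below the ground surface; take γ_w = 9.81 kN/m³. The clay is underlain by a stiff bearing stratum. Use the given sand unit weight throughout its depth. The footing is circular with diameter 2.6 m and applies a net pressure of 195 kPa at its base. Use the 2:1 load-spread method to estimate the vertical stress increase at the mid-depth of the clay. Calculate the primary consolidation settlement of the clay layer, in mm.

Mid-depth of clay below the ground surface: z = 1.5 + 3.3/2 = 3.15 m.
Total vertical stress at mid-clay: σ_v = 19.4×1.5 + 16.7×1.65 = 56.655 kPa.
Pore pressure: u = 9.81×(3.15 − 1.4) = 17.168 kPa.
Initial effective stress: σ'_0 = σ_v − u = 56.655 − 17.168 = 39.487 kPa.
Stress increase at mid-clay by the 2:1 spreading method:
Δσ ≈ qD²/(D+z)² = 195×2.6²/(2.6+3.15)² = 39.87 kPa
Final effective stress: σ'_f = σ'_0 + Δσ = 39.487 + 39.87 = 79.357 kPa.
Normally consolidated clay, so the full stress increment lies on the virgin compression line:
S_c = C_c·H/(1+e₀)·log₁₀(σ'_f/σ'_0) = 0.27×3.3/(1+1.06)×log₁₀(79.357/39.487)
    = 0.43252 × 0.30313 = 0.1311 m

S_c ≈ 131 mm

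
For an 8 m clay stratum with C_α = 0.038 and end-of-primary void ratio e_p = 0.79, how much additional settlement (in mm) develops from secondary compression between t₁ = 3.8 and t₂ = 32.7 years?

S_s ≈ 159 mm

Secondary compression: S_s = C_α·H/(1+e_p)·log₁₀(t₂/t₁)
S_s = 0.038×8/(1+0.79)×log₁₀(32.7/3.8)
    = 0.1698 × 0.9348 = 0.1588 m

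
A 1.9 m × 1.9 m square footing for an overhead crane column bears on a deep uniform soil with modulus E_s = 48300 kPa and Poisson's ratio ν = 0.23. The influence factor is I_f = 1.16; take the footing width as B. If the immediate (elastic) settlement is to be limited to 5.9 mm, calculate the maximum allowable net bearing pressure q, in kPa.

S_e = q·B·(1−ν²)/E_s · I_f  ⇒  q = S_e·E_s / (B·(1−ν²)·I_f).
q = 0.0059 × 48300 / (1.9 × 0.9471 × 1.16) = 136.5 kPa

q ≈ 137 kPa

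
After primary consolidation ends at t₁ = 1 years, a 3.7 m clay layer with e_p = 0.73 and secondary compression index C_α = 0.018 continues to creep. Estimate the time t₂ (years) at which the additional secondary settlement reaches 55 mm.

S_s = C_α·H/(1+e_p)·log₁₀(t₂/t₁) ⇒ log₁₀(t₂/t₁) = S_s·(1+e_p)/(C_α·H).
log₁₀(t₂/t₁) = 0.055 × (1+0.73) / (0.018×3.7) = 1.429
t₂ = t₁ × 10^1.429 = 1 × 26.83 = 26.83 years

t₂ ≈ 26.8 years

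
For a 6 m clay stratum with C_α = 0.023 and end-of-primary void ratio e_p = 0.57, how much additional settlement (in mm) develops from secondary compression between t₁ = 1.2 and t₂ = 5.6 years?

Secondary compression: S_s = C_α·H/(1+e_p)·log₁₀(t₂/t₁)
S_s = 0.023×6/(1+0.57)×log₁₀(5.6/1.2)
    = 0.0879 × 0.669 = 0.0588 m

S_s ≈ 58.8 mm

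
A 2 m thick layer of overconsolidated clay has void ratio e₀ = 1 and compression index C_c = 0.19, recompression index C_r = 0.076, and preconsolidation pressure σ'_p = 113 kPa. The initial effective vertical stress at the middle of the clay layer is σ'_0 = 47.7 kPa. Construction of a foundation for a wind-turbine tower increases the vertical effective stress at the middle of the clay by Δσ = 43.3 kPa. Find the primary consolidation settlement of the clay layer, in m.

Final effective stress: σ'_f = 47.7 + 43.3 = 91 kPa.
σ'_f = 91 ≤ σ'_p = 113 kPa, so the clay remains overconsolidated and only the recompression index applies:
S_c = C_r·H/(1+e₀)·log₁₀(σ'_f/σ'_0) = 0.076×2/2×log₁₀(91/47.7)
    = 0.076 × 0.28052 = 0.02132 m

S_c ≈ 0.0213 m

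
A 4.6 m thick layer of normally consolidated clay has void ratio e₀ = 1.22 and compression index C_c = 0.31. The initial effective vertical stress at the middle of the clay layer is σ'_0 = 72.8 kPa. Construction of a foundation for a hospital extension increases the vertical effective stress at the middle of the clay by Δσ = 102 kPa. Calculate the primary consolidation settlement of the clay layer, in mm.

S_c ≈ 244 mm

Final effective stress: σ'_f = σ'_0 + Δσ = 72.8 + 102 = 174.8 kPa.
Normally consolidated clay, so the full stress increment lies on the virgin compression line:
S_c = C_c·H/(1+e₀)·log₁₀(σ'_f/σ'_0) = 0.31×4.6/(1+1.22)×log₁₀(174.8/72.8)
    = 0.64234 × 0.38041 = 0.2444 m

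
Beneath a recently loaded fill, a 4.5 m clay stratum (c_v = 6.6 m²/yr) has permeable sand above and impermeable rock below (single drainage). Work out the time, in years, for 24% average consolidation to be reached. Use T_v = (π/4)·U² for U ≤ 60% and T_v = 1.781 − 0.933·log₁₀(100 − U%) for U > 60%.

t ≈ 0.139 years

Drainage path length: H_d = H = 4.5 m (single drainage).
U ≤ 60%: T_v = (π/4)·U² = (π/4)×0.24² = 0.045239.
t = T_v·H_d²/c_v = 0.045239×4.5²/6.6 = 0.1388 years.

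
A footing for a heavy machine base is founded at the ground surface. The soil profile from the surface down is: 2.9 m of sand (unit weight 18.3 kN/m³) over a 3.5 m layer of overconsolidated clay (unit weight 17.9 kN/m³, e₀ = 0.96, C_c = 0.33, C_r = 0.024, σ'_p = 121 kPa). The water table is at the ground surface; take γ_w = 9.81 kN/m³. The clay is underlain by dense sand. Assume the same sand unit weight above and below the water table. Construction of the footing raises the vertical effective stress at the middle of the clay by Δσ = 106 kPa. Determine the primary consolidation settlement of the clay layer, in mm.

S_c ≈ 67.1 mm

Mid-depth of clay below the ground surface: z = 2.9 + 3.5/2 = 4.65 m.
Total vertical stress at mid-clay: σ_v = 18.3×2.9 + 17.9×1.75 = 84.395 kPa.
Pore pressure: u = 9.81×(4.65 − 0) = 45.617 kPa.
Initial effective stress: σ'_0 = σ_v − u = 84.395 − 45.617 = 38.778 kPa.
Final effective stress: σ'_f = 38.778 + 106 = 144.78 kPa.
σ'_f = 144.78 > σ'_p = 121 kPa, so the stress path crosses the preconsolidation pressure — recompression up to σ'_p, then virgin compression beyond:
S_c = H/(1+e₀)·[C_r·log₁₀(σ'_p/σ'_0) + C_c·log₁₀(σ'_f/σ'_p)]
    = 3.5/1.96 × [0.024×log₁₀(121/38.778) + 0.33×log₁₀(144.78/121)]
    = 1.7857 × [0.011861 + 0.025715] = 0.0671 m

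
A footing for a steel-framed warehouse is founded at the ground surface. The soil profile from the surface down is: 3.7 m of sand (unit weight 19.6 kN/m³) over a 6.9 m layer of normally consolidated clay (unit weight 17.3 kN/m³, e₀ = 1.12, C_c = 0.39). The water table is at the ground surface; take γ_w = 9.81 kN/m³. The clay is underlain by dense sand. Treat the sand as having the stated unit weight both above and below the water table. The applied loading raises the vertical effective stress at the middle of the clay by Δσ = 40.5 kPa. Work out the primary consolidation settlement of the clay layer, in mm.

S_c ≈ 277 mm

Mid-depth of clay below the ground surface: z = 3.7 + 6.9/2 = 7.15 m.
Total vertical stress at mid-clay: σ_v = 19.6×3.7 + 17.3×3.45 = 132.21 kPa.
Pore pressure: u = 9.81×(7.15 − 0) = 70.142 kPa.
Initial effective stress: σ'_0 = σ_v − u = 132.21 − 70.142 = 62.068 kPa.
Final effective stress: σ'_f = σ'_0 + Δσ = 62.068 + 40.5 = 102.57 kPa.
Normally consolidated clay, so the full stress increment lies on the virgin compression line:
S_c = C_c·H/(1+e₀)·log₁₀(σ'_f/σ'_0) = 0.39×6.9/(1+1.12)×log₁₀(102.57/62.068)
    = 1.2693 × 0.21815 = 0.2769 m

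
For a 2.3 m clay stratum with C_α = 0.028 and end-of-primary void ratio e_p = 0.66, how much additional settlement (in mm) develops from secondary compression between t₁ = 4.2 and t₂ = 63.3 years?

S_s ≈ 45.7 mm

Secondary compression: S_s = C_α·H/(1+e_p)·log₁₀(t₂/t₁)
S_s = 0.028×2.3/(1+0.66)×log₁₀(63.3/4.2)
    = 0.0388 × 1.178 = 0.04571 m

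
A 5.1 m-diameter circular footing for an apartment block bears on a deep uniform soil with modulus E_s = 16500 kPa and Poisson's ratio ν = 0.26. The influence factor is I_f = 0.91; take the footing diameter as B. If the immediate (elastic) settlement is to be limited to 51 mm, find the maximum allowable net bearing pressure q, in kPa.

S_e = q·B·(1−ν²)/E_s · I_f  ⇒  q = S_e·E_s / (B·(1−ν²)·I_f).
q = 0.051 × 16500 / (5.1 × 0.9324 × 0.91) = 194.5 kPa

q ≈ 194 kPa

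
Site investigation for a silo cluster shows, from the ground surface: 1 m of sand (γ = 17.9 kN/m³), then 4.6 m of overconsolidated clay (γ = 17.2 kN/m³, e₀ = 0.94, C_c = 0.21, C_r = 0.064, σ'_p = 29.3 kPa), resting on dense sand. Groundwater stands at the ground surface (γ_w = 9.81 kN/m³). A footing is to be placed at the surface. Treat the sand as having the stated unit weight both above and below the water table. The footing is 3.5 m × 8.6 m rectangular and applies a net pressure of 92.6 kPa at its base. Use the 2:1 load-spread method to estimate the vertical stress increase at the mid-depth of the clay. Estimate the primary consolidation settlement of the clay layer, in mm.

Mid-depth of clay below the ground surface: z = 1 + 4.6/2 = 3.3 m.
Total vertical stress at mid-clay: σ_v = 17.9×1 + 17.2×2.3 = 57.46 kPa.
Pore pressure: u = 9.81×(3.3 − 0) = 32.373 kPa.
Initial effective stress: σ'_0 = σ_v − u = 57.46 − 32.373 = 25.087 kPa.
Stress increase at mid-clay by the 2:1 spreading method:
Δσ = qBL/((B+z)(L+z)) = 92.6×3.5×8.6/((3.5+3.3)(8.6+3.3)) = 34.445 kPa
Final effective stress: σ'_f = 25.087 + 34.445 = 59.532 kPa.
σ'_f = 59.532 > σ'_p = 29.3 kPa, so the stress path crosses the preconsolidation pressure — recompression up to σ'_p, then virgin compression beyond:
S_c = H/(1+e₀)·[C_r·log₁₀(σ'_p/σ'_0) + C_c·log₁₀(σ'_f/σ'_p)]
    = 4.6/1.94 × [0.064×log₁₀(29.3/25.087) + 0.21×log₁₀(59.532/29.3)]
    = 2.3711 × [0.0043148 + 0.064655] = 0.1635 m

S_c ≈ 164 mm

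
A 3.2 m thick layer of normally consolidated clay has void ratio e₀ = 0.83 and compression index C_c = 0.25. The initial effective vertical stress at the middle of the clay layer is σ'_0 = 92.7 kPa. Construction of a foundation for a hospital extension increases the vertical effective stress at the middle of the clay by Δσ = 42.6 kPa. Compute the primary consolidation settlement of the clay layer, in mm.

S_c ≈ 71.8 mm

Final effective stress: σ'_f = σ'_0 + Δσ = 92.7 + 42.6 = 135.3 kPa.
Normally consolidated clay, so the full stress increment lies on the virgin compression line:
S_c = C_c·H/(1+e₀)·log₁₀(σ'_f/σ'_0) = 0.25×3.2/(1+0.83)×log₁₀(135.3/92.7)
    = 0.43716 × 0.16422 = 0.07179 m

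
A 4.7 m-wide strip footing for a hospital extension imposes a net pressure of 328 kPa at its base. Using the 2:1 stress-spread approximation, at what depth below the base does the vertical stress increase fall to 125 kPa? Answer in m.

2:1 spreading — at depth z the loaded area has grown by z in each plan dimension:
qB/(B+z) = Δσ_z ⇒ z = qB/Δσ_z − B = 328×4.7/125 − 4.7 = 7.633 m

z ≈ 7.63 m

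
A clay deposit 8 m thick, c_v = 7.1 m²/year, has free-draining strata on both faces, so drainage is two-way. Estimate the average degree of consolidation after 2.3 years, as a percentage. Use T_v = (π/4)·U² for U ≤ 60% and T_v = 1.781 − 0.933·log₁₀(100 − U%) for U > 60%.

U ≈ 93.5 %

Drainage path length: H_d = H/2 = 4 m (double drainage).
T_v = c_v·t/H_d² = 7.1×2.3/4² = 1.0206.
T_v = 1.0206 corresponds to the U > 60% branch:
U = 1 − 10^((1.781 − T_v)/0.933)/100 = 0.9347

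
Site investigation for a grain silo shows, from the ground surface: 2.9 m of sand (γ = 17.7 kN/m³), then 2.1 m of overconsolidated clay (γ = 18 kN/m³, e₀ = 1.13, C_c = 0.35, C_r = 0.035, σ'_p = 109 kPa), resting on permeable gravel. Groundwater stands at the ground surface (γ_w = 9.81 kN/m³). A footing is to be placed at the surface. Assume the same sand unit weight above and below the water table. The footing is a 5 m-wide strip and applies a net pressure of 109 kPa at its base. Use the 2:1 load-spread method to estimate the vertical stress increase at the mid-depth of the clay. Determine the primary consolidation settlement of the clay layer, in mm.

S_c ≈ 16.1 mm

Mid-depth of clay below the ground surface: z = 2.9 + 2.1/2 = 3.95 m.
Total vertical stress at mid-clay: σ_v = 17.7×2.9 + 18×1.05 = 70.23 kPa.
Pore pressure: u = 9.81×(3.95 − 0) = 38.75 kPa.
Initial effective stress: σ'_0 = σ_v − u = 70.23 − 38.75 = 31.48 kPa.
Stress increase at mid-clay by the 2:1 spreading method:
Δσ = qB/(B+z) = 109×5/(5+3.95) = 60.894 kPa
Final effective stress: σ'_f = 31.48 + 60.894 = 92.374 kPa.
σ'_f = 92.374 ≤ σ'_p = 109 kPa, so the clay remains overconsolidated and only the recompression index applies:
S_c = C_r·H/(1+e₀)·log₁₀(σ'_f/σ'_0) = 0.035×2.1/2.13×log₁₀(92.374/31.48)
    = 0.034507 × 0.46752 = 0.01613 m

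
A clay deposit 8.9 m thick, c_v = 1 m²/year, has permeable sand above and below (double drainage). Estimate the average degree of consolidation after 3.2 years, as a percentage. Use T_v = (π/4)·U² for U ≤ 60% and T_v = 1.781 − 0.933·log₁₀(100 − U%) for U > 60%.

U ≈ 45.4 %

Drainage path length: H_d = H/2 = 4.45 m (double drainage).
T_v = c_v·t/H_d² = 1×3.2/4.45² = 0.1616.
T_v = 0.1616 corresponds to the U ≤ 60% branch:
U = √(4T_v/π) = 0.4536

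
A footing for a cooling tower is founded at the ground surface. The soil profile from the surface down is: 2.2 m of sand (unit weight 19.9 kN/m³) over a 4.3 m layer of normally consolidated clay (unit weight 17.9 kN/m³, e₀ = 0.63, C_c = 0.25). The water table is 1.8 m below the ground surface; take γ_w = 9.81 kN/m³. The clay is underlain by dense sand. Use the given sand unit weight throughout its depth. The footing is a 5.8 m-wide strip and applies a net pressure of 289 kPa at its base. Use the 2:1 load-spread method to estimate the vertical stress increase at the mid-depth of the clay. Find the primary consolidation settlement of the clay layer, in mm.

S_c ≈ 389 mm

Mid-depth of clay below the ground surface: z = 2.2 + 4.3/2 = 4.35 m.
Total vertical stress at mid-clay: σ_v = 19.9×2.2 + 17.9×2.15 = 82.265 kPa.
Pore pressure: u = 9.81×(4.35 − 1.8) = 25.015 kPa.
Initial effective stress: σ'_0 = σ_v − u = 82.265 − 25.015 = 57.25 kPa.
Stress increase at mid-clay by the 2:1 spreading method:
Δσ = qB/(B+z) = 289×5.8/(5.8+4.35) = 165.14 kPa
Final effective stress: σ'_f = σ'_0 + Δσ = 57.25 + 165.14 = 222.39 kPa.
Normally consolidated clay, so the full stress increment lies on the virgin compression line:
S_c = C_c·H/(1+e₀)·log₁₀(σ'_f/σ'_0) = 0.25×4.3/(1+0.63)×log₁₀(222.39/57.25)
    = 0.65951 × 0.58934 = 0.3887 m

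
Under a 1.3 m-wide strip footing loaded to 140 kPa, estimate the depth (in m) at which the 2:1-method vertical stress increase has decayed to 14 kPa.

z ≈ 11.7 m

2:1 spreading — at depth z the loaded area has grown by z in each plan dimension:
qB/(B+z) = Δσ_z ⇒ z = qB/Δσ_z − B = 140×1.3/14 − 1.3 = 11.7 m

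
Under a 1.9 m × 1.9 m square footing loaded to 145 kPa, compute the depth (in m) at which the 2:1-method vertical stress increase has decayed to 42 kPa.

z ≈ 1.63 m

2:1 spreading — at depth z the loaded area has grown by z in each plan dimension:
qB²/(B+z)² = Δσ_z ⇒ z = B(√(q/Δσ_z) − 1) = 1.9×(√(145/42) − 1) = 1.63 m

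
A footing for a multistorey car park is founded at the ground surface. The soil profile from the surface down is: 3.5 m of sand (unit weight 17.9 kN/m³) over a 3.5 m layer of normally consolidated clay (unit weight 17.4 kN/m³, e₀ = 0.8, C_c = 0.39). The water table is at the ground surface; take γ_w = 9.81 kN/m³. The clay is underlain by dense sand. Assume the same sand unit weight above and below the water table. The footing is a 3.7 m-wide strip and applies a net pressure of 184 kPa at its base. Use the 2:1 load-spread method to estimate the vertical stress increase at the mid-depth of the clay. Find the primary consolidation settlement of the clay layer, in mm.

S_c ≈ 342 mm

Mid-depth of clay below the ground surface: z = 3.5 + 3.5/2 = 5.25 m.
Total vertical stress at mid-clay: σ_v = 17.9×3.5 + 17.4×1.75 = 93.1 kPa.
Pore pressure: u = 9.81×(5.25 − 0) = 51.503 kPa.
Initial effective stress: σ'_0 = σ_v − u = 93.1 − 51.503 = 41.597 kPa.
Stress increase at mid-clay by the 2:1 spreading method:
Δσ = qB/(B+z) = 184×3.7/(3.7+5.25) = 76.067 kPa
Final effective stress: σ'_f = σ'_0 + Δσ = 41.597 + 76.067 = 117.66 kPa.
Normally consolidated clay, so the full stress increment lies on the virgin compression line:
S_c = C_c·H/(1+e₀)·log₁₀(σ'_f/σ'_0) = 0.39×3.5/(1+0.8)×log₁₀(117.66/41.597)
    = 0.75833 × 0.45157 = 0.3424 m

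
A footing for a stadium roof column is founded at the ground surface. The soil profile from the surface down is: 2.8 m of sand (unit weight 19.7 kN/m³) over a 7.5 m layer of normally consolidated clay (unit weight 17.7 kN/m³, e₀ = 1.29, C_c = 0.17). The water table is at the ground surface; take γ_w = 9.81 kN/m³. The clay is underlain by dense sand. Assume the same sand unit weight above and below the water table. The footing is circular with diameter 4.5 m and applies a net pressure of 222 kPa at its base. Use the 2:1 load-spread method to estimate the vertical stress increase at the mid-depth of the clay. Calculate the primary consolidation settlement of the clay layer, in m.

S_c ≈ 0.12 m

Mid-depth of clay below the ground surface: z = 2.8 + 7.5/2 = 6.55 m.
Total vertical stress at mid-clay: σ_v = 19.7×2.8 + 17.7×3.75 = 121.53 kPa.
Pore pressure: u = 9.81×(6.55 − 0) = 64.255 kPa.
Initial effective stress: σ'_0 = σ_v − u = 121.53 − 64.255 = 57.275 kPa.
Stress increase at mid-clay by the 2:1 spreading method:
Δσ ≈ qD²/(D+z)² = 222×4.5²/(4.5+6.55)² = 36.817 kPa
Final effective stress: σ'_f = σ'_0 + Δσ = 57.275 + 36.817 = 94.092 kPa.
Normally consolidated clay, so the full stress increment lies on the virgin compression line:
S_c = C_c·H/(1+e₀)·log₁₀(σ'_f/σ'_0) = 0.17×7.5/(1+1.29)×log₁₀(94.092/57.275)
    = 0.55677 × 0.21559 = 0.12 m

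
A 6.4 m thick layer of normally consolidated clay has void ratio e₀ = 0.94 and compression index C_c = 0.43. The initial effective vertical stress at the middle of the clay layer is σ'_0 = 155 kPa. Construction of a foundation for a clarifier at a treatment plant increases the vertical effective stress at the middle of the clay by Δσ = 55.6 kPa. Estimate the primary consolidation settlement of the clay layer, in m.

S_c ≈ 0.189 m

Final effective stress: σ'_f = σ'_0 + Δσ = 155 + 55.6 = 210.6 kPa.
Normally consolidated clay, so the full stress increment lies on the virgin compression line:
S_c = C_c·H/(1+e₀)·log₁₀(σ'_f/σ'_0) = 0.43×6.4/(1+0.94)×log₁₀(210.6/155)
    = 1.4186 × 0.13313 = 0.1889 m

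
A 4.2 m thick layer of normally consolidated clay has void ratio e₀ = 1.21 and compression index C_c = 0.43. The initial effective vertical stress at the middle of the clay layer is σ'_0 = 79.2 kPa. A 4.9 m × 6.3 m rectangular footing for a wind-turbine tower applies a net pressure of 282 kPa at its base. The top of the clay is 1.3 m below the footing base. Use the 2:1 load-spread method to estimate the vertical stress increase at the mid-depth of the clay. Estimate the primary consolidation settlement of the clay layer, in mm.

Mid-depth of clay below the footing base: z = 1.3 + 4.2/2 = 3.4 m.
Stress increase at mid-clay by the 2:1 spreading method:
Δσ = qBL/((B+z)(L+z)) = 282×4.9×6.3/((4.9+3.4)(6.3+3.4)) = 108.13 kPa
Final effective stress: σ'_f = σ'_0 + Δσ = 79.2 + 108.13 = 187.33 kPa.
Normally consolidated clay, so the full stress increment lies on the virgin compression line:
S_c = C_c·H/(1+e₀)·log₁₀(σ'_f/σ'_0) = 0.43×4.2/(1+1.21)×log₁₀(187.33/79.2)
    = 0.81719 × 0.37388 = 0.3055 m

S_c ≈ 306 mm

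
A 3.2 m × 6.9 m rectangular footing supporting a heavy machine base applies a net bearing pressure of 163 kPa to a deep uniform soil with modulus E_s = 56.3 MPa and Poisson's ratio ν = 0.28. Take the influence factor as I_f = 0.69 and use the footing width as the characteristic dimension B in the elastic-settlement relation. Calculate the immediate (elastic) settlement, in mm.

Immediate (elastic) settlement: S_e = q·B·(1−ν²)/E_s · I_f.
E_s = 56.3 MPa = 56300 kPa.
S_e = 163 × 3.2 × (1 − 0.28²) / 56300 × 0.69
    = 163 × 3.2 × 0.9216 / 56300 × 0.69
    = 0.005891 m = 5.891 mm

S_e ≈ 5.89 mm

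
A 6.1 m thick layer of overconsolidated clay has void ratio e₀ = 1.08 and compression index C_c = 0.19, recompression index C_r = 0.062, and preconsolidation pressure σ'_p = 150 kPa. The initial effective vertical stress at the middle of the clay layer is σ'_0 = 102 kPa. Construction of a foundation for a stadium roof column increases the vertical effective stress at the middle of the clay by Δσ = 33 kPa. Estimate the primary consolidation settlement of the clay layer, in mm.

S_c ≈ 22.1 mm

Final effective stress: σ'_f = 102 + 33 = 135 kPa.
σ'_f = 135 ≤ σ'_p = 150 kPa, so the clay remains overconsolidated and only the recompression index applies:
S_c = C_r·H/(1+e₀)·log₁₀(σ'_f/σ'_0) = 0.062×6.1/2.08×log₁₀(135/102)
    = 0.18183 × 0.12173 = 0.02213 m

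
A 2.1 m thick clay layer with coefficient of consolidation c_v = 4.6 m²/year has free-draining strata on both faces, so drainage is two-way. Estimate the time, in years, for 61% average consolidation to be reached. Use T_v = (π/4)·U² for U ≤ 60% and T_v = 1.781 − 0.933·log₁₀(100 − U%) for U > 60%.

t ≈ 0.0711 years

Drainage path length: H_d = H/2 = 1.05 m (double drainage).
U > 60%: T_v = 1.781 − 0.933·log₁₀(100 − 61) = 0.29654.
t = T_v·H_d²/c_v = 0.29654×1.05²/4.6 = 0.07107 years.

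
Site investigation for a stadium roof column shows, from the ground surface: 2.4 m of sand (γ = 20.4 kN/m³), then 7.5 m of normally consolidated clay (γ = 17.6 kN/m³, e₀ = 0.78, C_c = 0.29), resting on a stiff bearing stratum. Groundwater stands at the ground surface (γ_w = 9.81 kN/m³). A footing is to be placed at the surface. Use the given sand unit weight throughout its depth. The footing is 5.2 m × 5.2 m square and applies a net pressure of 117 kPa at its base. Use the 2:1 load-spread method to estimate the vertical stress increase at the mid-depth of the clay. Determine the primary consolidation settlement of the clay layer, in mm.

Mid-depth of clay below the ground surface: z = 2.4 + 7.5/2 = 6.15 m.
Total vertical stress at mid-clay: σ_v = 20.4×2.4 + 17.6×3.75 = 114.96 kPa.
Pore pressure: u = 9.81×(6.15 − 0) = 60.332 kPa.
Initial effective stress: σ'_0 = σ_v − u = 114.96 − 60.332 = 54.628 kPa.
Stress increase at mid-clay by the 2:1 spreading method:
Δσ = qBL/((B+z)(L+z)) = 117×5.2×5.2/((5.2+6.15)(5.2+6.15)) = 24.558 kPa
Final effective stress: σ'_f = σ'_0 + Δσ = 54.628 + 24.558 = 79.186 kPa.
Normally consolidated clay, so the full stress increment lies on the virgin compression line:
S_c = C_c·H/(1+e₀)·log₁₀(σ'_f/σ'_0) = 0.29×7.5/(1+0.78)×log₁₀(79.186/54.628)
    = 1.2219 × 0.16123 = 0.197 m

S_c ≈ 197 mm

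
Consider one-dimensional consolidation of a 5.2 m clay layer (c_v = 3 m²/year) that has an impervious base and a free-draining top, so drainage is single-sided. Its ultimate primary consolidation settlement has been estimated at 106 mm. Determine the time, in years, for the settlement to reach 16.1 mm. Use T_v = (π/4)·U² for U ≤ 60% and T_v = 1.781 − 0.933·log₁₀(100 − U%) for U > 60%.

Drainage path length: H_d = H = 5.2 m (single drainage).
U = S(t)/S_ult = 16.1/106 = 0.1519.
U ≤ 60%: T_v = (π/4)·U² = (π/4)×0.15189² = 0.018119.
t = T_v·H_d²/c_v = 0.018119×5.2²/3 = 0.1633 years.

t ≈ 0.163 years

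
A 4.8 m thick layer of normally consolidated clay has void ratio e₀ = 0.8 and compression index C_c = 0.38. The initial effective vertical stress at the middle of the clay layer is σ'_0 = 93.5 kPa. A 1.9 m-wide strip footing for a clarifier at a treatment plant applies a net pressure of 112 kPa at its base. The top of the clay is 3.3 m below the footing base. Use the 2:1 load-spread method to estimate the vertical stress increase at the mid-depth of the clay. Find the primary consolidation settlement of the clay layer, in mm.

S_c ≈ 115 mm

Mid-depth of clay below the footing base: z = 3.3 + 4.8/2 = 5.7 m.
Stress increase at mid-clay by the 2:1 spreading method:
Δσ = qB/(B+z) = 112×1.9/(1.9+5.7) = 28 kPa
Final effective stress: σ'_f = σ'_0 + Δσ = 93.5 + 28 = 121.5 kPa.
Normally consolidated clay, so the full stress increment lies on the virgin compression line:
S_c = C_c·H/(1+e₀)·log₁₀(σ'_f/σ'_0) = 0.38×4.8/(1+0.8)×log₁₀(121.5/93.5)
    = 1.0133 × 0.11376 = 0.1153 m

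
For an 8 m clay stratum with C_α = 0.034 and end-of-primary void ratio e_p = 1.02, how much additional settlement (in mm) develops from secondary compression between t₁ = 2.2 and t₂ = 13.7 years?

S_s ≈ 107 mm

Secondary compression: S_s = C_α·H/(1+e_p)·log₁₀(t₂/t₁)
S_s = 0.034×8/(1+1.02)×log₁₀(13.7/2.2)
    = 0.1347 × 0.7943 = 0.107 m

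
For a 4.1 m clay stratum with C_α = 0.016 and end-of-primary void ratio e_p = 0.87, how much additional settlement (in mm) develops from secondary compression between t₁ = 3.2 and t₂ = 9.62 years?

Secondary compression: S_s = C_α·H/(1+e_p)·log₁₀(t₂/t₁)
S_s = 0.016×4.1/(1+0.87)×log₁₀(9.62/3.2)
    = 0.03508 × 0.478 = 0.01677 m

S_s ≈ 16.8 mm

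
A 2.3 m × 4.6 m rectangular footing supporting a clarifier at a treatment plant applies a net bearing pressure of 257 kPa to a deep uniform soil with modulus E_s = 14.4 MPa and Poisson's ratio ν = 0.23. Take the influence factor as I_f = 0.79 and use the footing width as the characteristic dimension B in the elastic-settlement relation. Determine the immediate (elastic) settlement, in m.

S_e ≈ 0.0307 m

Immediate (elastic) settlement: S_e = q·B·(1−ν²)/E_s · I_f.
E_s = 14.4 MPa = 14400 kPa.
S_e = 257 × 2.3 × (1 − 0.23²) / 14400 × 0.79
    = 257 × 2.3 × 0.9471 / 14400 × 0.79
    = 0.03071 m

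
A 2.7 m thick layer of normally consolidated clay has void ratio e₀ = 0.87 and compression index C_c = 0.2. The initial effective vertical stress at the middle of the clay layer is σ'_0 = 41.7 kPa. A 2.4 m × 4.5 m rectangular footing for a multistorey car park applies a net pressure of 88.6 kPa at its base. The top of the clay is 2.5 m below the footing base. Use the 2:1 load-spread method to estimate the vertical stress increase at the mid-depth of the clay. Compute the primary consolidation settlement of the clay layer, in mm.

S_c ≈ 45.7 mm

Mid-depth of clay below the footing base: z = 2.5 + 2.7/2 = 3.85 m.
Stress increase at mid-clay by the 2:1 spreading method:
Δσ = qBL/((B+z)(L+z)) = 88.6×2.4×4.5/((2.4+3.85)(4.5+3.85)) = 18.335 kPa
Final effective stress: σ'_f = σ'_0 + Δσ = 41.7 + 18.335 = 60.035 kPa.
Normally consolidated clay, so the full stress increment lies on the virgin compression line:
S_c = C_c·H/(1+e₀)·log₁₀(σ'_f/σ'_0) = 0.2×2.7/(1+0.87)×log₁₀(60.035/41.7)
    = 0.28877 × 0.15827 = 0.0457 m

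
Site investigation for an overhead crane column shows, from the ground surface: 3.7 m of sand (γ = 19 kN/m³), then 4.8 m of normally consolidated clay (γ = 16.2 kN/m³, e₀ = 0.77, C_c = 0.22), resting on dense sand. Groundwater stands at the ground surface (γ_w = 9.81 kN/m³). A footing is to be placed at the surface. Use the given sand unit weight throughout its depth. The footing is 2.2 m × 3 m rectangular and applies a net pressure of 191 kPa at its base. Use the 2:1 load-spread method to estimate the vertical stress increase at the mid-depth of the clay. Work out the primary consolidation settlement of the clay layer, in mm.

S_c ≈ 75.5 mm

Mid-depth of clay below the ground surface: z = 3.7 + 4.8/2 = 6.1 m.
Total vertical stress at mid-clay: σ_v = 19×3.7 + 16.2×2.4 = 109.18 kPa.
Pore pressure: u = 9.81×(6.1 − 0) = 59.841 kPa.
Initial effective stress: σ'_0 = σ_v − u = 109.18 − 59.841 = 49.339 kPa.
Stress increase at mid-clay by the 2:1 spreading method:
Δσ = qBL/((B+z)(L+z)) = 191×2.2×3/((2.2+6.1)(3+6.1)) = 16.69 kPa
Final effective stress: σ'_f = σ'_0 + Δσ = 49.339 + 16.69 = 66.029 kPa.
Normally consolidated clay, so the full stress increment lies on the virgin compression line:
S_c = C_c·H/(1+e₀)·log₁₀(σ'_f/σ'_0) = 0.22×4.8/(1+0.77)×log₁₀(66.029/49.339)
    = 0.59661 × 0.12654 = 0.0755 m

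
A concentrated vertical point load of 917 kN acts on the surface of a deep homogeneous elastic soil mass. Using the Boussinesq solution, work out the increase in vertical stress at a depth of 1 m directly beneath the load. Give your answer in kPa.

Boussinesq vertical stress below a point load on an elastic half-space:
Δσ_z = 3P/(2πz²) · [1 + (r/z)²]^(−5/2)
r/z = 0/1 = 0; [1+(r/z)²]^(−5/2) = 1.
Δσ_z = 3×917/(2π×1²) × 1 = 437.84 × 1 = 437.8 kPa

Δσ_z ≈ 438 kPa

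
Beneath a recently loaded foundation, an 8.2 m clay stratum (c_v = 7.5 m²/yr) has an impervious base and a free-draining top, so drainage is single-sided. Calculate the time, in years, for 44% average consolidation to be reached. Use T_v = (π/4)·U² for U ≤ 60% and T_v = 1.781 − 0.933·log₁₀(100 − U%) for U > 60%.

Drainage path length: H_d = H = 8.2 m (single drainage).
U ≤ 60%: T_v = (π/4)·U² = (π/4)×0.44² = 0.15205.
t = T_v·H_d²/c_v = 0.15205×8.2²/7.5 = 1.363 years.

t ≈ 1.36 years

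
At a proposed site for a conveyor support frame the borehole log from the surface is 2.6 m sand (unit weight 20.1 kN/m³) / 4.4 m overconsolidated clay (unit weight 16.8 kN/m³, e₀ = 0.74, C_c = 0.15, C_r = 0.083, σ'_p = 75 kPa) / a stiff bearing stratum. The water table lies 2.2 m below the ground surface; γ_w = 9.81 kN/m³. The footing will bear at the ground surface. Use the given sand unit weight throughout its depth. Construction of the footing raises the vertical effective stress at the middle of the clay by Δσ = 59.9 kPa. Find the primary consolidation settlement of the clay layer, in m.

S_c ≈ 0.0972 m

Mid-depth of clay below the ground surface: z = 2.6 + 4.4/2 = 4.8 m.
Total vertical stress at mid-clay: σ_v = 20.1×2.6 + 16.8×2.2 = 89.22 kPa.
Pore pressure: u = 9.81×(4.8 − 2.2) = 25.506 kPa.
Initial effective stress: σ'_0 = σ_v − u = 89.22 − 25.506 = 63.714 kPa.
Final effective stress: σ'_f = 63.714 + 59.9 = 123.61 kPa.
σ'_f = 123.61 > σ'_p = 75 kPa, so the stress path crosses the preconsolidation pressure — recompression up to σ'_p, then virgin compression beyond:
S_c = H/(1+e₀)·[C_r·log₁₀(σ'_p/σ'_0) + C_c·log₁₀(σ'_f/σ'_p)]
    = 4.4/1.74 × [0.083×log₁₀(75/63.714) + 0.15×log₁₀(123.61/75)]
    = 2.5287 × [0.0058786 + 0.032549] = 0.09717 m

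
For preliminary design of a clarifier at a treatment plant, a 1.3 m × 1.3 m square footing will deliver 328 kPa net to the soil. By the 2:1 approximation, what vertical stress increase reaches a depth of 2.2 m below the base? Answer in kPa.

By the 2:1 method the load spreads at 1 horizontal : 2 vertical, so at depth z the loaded area has grown by z in each plan dimension:
Δσ = qBL/((B+z)(L+z)) = 328×1.3×1.3/((1.3+2.2)(1.3+2.2)) = 45.251 kPa

Δσ_z ≈ 45.3 kPa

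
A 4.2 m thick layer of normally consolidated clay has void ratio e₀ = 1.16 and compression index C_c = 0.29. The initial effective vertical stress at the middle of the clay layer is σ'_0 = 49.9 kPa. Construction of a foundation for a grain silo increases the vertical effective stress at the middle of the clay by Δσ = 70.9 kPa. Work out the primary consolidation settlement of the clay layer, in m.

Final effective stress: σ'_f = σ'_0 + Δσ = 49.9 + 70.9 = 120.8 kPa.
Normally consolidated clay, so the full stress increment lies on the virgin compression line:
S_c = C_c·H/(1+e₀)·log₁₀(σ'_f/σ'_0) = 0.29×4.2/(1+1.16)×log₁₀(120.8/49.9)
    = 0.56389 × 0.38397 = 0.2165 m

S_c ≈ 0.217 m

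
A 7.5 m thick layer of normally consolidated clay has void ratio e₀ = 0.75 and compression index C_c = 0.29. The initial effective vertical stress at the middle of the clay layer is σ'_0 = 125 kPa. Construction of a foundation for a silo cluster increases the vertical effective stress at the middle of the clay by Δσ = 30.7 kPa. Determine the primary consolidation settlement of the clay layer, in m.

S_c ≈ 0.119 m

Final effective stress: σ'_f = σ'_0 + Δσ = 125 + 30.7 = 155.7 kPa.
Normally consolidated clay, so the full stress increment lies on the virgin compression line:
S_c = C_c·H/(1+e₀)·log₁₀(σ'_f/σ'_0) = 0.29×7.5/(1+0.75)×log₁₀(155.7/125)
    = 1.2429 × 0.095379 = 0.1185 m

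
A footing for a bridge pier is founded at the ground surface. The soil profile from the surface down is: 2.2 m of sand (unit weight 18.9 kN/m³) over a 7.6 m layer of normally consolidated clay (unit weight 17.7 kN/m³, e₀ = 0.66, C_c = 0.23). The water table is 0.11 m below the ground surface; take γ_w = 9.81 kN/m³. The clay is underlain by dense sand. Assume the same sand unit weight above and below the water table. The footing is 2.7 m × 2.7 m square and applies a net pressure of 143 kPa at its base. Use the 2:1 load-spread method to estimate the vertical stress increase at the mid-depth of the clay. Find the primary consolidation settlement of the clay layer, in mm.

Mid-depth of clay below the ground surface: z = 2.2 + 7.6/2 = 6 m.
Total vertical stress at mid-clay: σ_v = 18.9×2.2 + 17.7×3.8 = 108.84 kPa.
Pore pressure: u = 9.81×(6 − 0.11) = 57.781 kPa.
Initial effective stress: σ'_0 = σ_v − u = 108.84 − 57.781 = 51.059 kPa.
Stress increase at mid-clay by the 2:1 spreading method:
Δσ = qBL/((B+z)(L+z)) = 143×2.7×2.7/((2.7+6)(2.7+6)) = 13.773 kPa
Final effective stress: σ'_f = σ'_0 + Δσ = 51.059 + 13.773 = 64.832 kPa.
Normally consolidated clay, so the full stress increment lies on the virgin compression line:
S_c = C_c·H/(1+e₀)·log₁₀(σ'_f/σ'_0) = 0.23×7.6/(1+0.66)×log₁₀(64.832/51.059)
    = 1.053 × 0.10372 = 0.1092 m

S_c ≈ 109 mm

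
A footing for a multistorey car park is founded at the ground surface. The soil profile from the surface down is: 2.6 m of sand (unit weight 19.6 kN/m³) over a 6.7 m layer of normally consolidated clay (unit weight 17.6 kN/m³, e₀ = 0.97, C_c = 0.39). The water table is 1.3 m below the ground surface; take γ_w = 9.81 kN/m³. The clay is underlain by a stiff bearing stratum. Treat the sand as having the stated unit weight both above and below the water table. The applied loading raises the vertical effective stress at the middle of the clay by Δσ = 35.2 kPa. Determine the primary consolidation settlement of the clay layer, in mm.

S_c ≈ 251 mm

Mid-depth of clay below the ground surface: z = 2.6 + 6.7/2 = 5.95 m.
Total vertical stress at mid-clay: σ_v = 19.6×2.6 + 17.6×3.35 = 109.92 kPa.
Pore pressure: u = 9.81×(5.95 − 1.3) = 45.617 kPa.
Initial effective stress: σ'_0 = σ_v − u = 109.92 − 45.617 = 64.303 kPa.
Final effective stress: σ'_f = σ'_0 + Δσ = 64.303 + 35.2 = 99.503 kPa.
Normally consolidated clay, so the full stress increment lies on the virgin compression line:
S_c = C_c·H/(1+e₀)·log₁₀(σ'_f/σ'_0) = 0.39×6.7/(1+0.97)×log₁₀(99.503/64.303)
    = 1.3264 × 0.1896 = 0.2515 m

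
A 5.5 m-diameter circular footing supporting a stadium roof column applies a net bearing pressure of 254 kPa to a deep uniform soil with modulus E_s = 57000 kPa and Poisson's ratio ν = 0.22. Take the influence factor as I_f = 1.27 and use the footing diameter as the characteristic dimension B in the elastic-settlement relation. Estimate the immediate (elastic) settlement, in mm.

S_e ≈ 29.6 mm

Immediate (elastic) settlement: S_e = q·B·(1−ν²)/E_s · I_f.
S_e = 254 × 5.5 × (1 − 0.22²) / 57000 × 1.27
    = 254 × 5.5 × 0.9516 / 57000 × 1.27
    = 0.02962 m = 29.62 mm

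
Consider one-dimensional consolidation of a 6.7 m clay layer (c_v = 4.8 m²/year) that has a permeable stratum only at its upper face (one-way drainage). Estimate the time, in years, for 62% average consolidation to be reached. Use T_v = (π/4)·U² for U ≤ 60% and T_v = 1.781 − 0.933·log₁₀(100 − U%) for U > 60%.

t ≈ 2.87 years

Drainage path length: H_d = H = 6.7 m (single drainage).
U > 60%: T_v = 1.781 − 0.933·log₁₀(100 − 62) = 0.30706.
t = T_v·H_d²/c_v = 0.30706×6.7²/4.8 = 2.872 years.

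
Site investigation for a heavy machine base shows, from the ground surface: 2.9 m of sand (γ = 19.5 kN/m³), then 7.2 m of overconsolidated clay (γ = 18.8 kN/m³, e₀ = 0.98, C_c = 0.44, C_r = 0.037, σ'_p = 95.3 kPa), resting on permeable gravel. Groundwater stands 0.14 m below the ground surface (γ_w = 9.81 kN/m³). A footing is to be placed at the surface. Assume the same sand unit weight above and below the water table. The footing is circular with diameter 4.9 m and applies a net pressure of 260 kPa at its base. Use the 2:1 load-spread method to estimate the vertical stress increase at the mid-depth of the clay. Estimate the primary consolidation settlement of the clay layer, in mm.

S_c ≈ 124 mm

Mid-depth of clay below the ground surface: z = 2.9 + 7.2/2 = 6.5 m.
Total vertical stress at mid-clay: σ_v = 19.5×2.9 + 18.8×3.6 = 124.23 kPa.
Pore pressure: u = 9.81×(6.5 − 0.14) = 62.392 kPa.
Initial effective stress: σ'_0 = σ_v − u = 124.23 − 62.392 = 61.838 kPa.
Stress increase at mid-clay by the 2:1 spreading method:
Δσ ≈ qD²/(D+z)² = 260×4.9²/(4.9+6.5)² = 48.035 kPa
Final effective stress: σ'_f = 61.838 + 48.035 = 109.87 kPa.
σ'_f = 109.87 > σ'_p = 95.3 kPa, so the stress path crosses the preconsolidation pressure — recompression up to σ'_p, then virgin compression beyond:
S_c = H/(1+e₀)·[C_r·log₁₀(σ'_p/σ'_0) + C_c·log₁₀(σ'_f/σ'_p)]
    = 7.2/1.98 × [0.037×log₁₀(95.3/61.838) + 0.44×log₁₀(109.87/95.3)]
    = 3.6364 × [0.00695 + 0.027186] = 0.1241 m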